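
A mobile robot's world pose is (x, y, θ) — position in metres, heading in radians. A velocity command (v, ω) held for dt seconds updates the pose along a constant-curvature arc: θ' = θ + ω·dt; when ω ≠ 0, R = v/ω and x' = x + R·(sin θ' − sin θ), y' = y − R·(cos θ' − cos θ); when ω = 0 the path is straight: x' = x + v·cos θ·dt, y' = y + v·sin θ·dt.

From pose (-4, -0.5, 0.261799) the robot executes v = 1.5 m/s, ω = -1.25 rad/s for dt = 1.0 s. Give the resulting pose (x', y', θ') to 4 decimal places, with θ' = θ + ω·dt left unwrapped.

θ' = 0.2618 + -1.25·1.0 = -0.9882
R = v/ω = 1.5/-1.25 = -1.2000
x' = -4 + -1.2000·(sin -0.9882 − sin 0.2618) = -2.6874
y' = -0.5 − -1.2000·(cos -0.9882 − cos 0.2618) = -0.9989

(-2.6874, -0.9989, -0.9882)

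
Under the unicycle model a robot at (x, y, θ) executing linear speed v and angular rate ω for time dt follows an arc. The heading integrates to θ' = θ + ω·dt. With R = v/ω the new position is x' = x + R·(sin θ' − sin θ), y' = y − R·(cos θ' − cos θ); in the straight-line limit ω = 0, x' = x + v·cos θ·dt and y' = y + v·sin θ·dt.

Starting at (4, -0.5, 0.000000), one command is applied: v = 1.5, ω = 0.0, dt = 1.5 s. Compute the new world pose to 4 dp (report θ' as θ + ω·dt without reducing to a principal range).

θ' = 0.0000 + 0.0·1.5 = 0.0000
ω = 0 → straight: x' = 4 + 1.5·cos(0.0000)·1.5 = 6.2500
y' = -0.5 + 1.5·sin(0.0000)·1.5 = -0.5000

(6.2500, -0.5000, 0.0000)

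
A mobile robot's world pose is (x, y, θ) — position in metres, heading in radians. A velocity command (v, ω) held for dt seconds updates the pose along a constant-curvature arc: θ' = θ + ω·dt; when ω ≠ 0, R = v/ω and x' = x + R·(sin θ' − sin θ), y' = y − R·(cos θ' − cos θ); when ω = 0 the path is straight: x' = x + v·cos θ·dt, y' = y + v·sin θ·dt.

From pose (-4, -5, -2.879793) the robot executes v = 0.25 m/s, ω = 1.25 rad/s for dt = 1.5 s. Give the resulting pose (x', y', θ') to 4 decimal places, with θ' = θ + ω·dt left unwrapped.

(-4.1170, -5.3004, -1.0048)

θ' = -2.8798 + 1.25·1.5 = -1.0048
R = v/ω = 0.25/1.25 = 0.2000
x' = -4 + 0.2000·(sin -1.0048 − sin -2.8798) = -4.1170
y' = -5 − 0.2000·(cos -1.0048 − cos -2.8798) = -5.3004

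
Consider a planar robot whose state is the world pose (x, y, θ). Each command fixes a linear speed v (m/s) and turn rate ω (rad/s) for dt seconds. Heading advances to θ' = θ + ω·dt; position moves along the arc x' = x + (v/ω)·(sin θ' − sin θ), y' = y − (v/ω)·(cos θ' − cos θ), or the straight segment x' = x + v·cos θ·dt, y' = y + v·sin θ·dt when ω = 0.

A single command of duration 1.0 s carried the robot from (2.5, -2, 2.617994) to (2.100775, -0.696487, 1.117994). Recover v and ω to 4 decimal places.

Δθ = 1.117994 − 2.617994 = -1.500000
ω = Δθ/dt = -1.500000/1.0 = -1.5000
R = −Δy/(cos θ' − cos θ) = -1.0000
v = R·ω = -1.0000·-1.5000 = 1.5000

v = 1.5000, ω = -1.5000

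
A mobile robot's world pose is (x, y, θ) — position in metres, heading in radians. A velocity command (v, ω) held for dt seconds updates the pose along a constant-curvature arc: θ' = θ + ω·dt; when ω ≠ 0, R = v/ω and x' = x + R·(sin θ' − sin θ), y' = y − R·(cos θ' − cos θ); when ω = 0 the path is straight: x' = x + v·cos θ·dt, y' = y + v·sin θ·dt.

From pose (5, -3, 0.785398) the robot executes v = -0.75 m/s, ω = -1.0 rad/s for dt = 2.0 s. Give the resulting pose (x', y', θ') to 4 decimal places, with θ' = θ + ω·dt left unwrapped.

θ' = 0.7854 + -1.0·2.0 = -1.2146
R = v/ω = -0.75/-1.0 = 0.7500
x' = 5 + 0.7500·(sin -1.2146 − sin 0.7854) = 3.7667
y' = -3 − 0.7500·(cos -1.2146 − cos 0.7854) = -2.7312

(3.7667, -2.7312, -1.2146)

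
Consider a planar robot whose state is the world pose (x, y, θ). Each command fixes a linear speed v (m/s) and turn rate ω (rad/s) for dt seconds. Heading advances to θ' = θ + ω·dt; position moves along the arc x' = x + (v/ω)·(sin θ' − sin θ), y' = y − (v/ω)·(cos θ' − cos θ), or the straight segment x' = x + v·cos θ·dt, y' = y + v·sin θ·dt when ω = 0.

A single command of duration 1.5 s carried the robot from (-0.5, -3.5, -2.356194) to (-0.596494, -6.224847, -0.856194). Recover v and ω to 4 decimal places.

Δθ = -0.856194 − -2.356194 = 1.500000
ω = Δθ/dt = 1.500000/1.5 = 1.0000
R = −Δy/(cos θ' − cos θ) = 2.0000
v = R·ω = 2.0000·1.0000 = 2.0000

v = 2.0000, ω = 1.0000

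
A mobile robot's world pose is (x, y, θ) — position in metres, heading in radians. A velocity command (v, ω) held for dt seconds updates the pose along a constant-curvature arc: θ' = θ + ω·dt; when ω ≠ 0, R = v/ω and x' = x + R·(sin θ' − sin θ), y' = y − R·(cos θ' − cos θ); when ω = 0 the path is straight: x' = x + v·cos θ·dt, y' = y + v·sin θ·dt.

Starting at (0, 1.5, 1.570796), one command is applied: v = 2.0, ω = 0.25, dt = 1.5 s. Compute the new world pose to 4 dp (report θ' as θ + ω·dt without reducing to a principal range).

(-0.5559, 4.4302, 1.9458)

θ' = 1.5708 + 0.25·1.5 = 1.9458
R = v/ω = 2.0/0.25 = 8.0000
x' = 0 + 8.0000·(sin 1.9458 − sin 1.5708) = -0.5559
y' = 1.5 − 8.0000·(cos 1.9458 − cos 1.5708) = 4.4302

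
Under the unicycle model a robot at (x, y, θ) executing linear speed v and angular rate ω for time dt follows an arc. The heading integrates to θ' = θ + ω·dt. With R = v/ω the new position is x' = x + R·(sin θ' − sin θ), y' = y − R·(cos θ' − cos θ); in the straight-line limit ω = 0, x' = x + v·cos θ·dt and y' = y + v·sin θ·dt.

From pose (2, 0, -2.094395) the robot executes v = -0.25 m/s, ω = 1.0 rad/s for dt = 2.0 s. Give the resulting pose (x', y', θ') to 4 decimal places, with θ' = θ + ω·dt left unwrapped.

θ' = -2.0944 + 1.0·2.0 = -0.0944
R = v/ω = -0.25/1.0 = -0.2500
x' = 2 + -0.2500·(sin -0.0944 − sin -2.0944) = 1.8071
y' = 0 − -0.2500·(cos -0.0944 − cos -2.0944) = 0.3739

(1.8071, 0.3739, -0.0944)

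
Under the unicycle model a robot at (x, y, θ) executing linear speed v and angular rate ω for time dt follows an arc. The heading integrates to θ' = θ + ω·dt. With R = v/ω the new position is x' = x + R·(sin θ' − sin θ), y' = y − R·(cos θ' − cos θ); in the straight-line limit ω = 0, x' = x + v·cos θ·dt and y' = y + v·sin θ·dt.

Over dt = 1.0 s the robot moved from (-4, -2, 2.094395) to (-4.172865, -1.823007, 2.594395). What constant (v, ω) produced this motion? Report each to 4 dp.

v = 0.2500, ω = 0.5000

Δθ = 2.594395 − 2.094395 = 0.500000
ω = Δθ/dt = 0.500000/1.0 = 0.5000
R = −Δy/(cos θ' − cos θ) = 0.5000
v = R·ω = 0.5000·0.5000 = 0.2500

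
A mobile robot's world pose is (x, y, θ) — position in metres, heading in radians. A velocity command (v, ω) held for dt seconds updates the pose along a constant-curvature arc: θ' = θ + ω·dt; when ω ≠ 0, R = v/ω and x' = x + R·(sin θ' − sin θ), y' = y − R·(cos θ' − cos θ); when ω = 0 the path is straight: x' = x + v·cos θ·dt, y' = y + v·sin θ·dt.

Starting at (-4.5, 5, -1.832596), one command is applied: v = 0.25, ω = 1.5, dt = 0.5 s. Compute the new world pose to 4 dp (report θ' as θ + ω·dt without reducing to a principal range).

(-4.4862, 4.8787, -1.0826)

θ' = -1.8326 + 1.5·0.5 = -1.0826
R = v/ω = 0.25/1.5 = 0.1667
x' = -4.5 + 0.1667·(sin -1.0826 − sin -1.8326) = -4.4862
y' = 5 − 0.1667·(cos -1.0826 − cos -1.8326) = 4.8787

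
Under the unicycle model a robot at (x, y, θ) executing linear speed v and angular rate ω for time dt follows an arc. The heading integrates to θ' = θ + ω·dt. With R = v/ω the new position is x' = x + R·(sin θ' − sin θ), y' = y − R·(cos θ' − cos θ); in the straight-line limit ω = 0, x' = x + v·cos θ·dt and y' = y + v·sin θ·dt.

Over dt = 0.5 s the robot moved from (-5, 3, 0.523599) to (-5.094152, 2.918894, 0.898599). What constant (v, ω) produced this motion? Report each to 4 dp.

Δθ = 0.898599 − 0.523599 = 0.375000
ω = Δθ/dt = 0.375000/0.5 = 0.7500
R = Δx/(sin θ' − sin θ) = -0.3333
v = R·ω = -0.3333·0.7500 = -0.2500

v = -0.2500, ω = 0.7500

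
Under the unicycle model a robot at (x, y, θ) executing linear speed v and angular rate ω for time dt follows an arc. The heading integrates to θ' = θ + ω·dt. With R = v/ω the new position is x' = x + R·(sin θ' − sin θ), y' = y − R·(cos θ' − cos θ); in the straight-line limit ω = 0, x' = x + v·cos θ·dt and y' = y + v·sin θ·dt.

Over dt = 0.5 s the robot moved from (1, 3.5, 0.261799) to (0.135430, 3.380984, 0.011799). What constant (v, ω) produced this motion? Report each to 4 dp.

v = -1.7500, ω = -0.5000

Δθ = 0.011799 − 0.261799 = -0.250000
ω = Δθ/dt = -0.250000/0.5 = -0.5000
R = Δx/(sin θ' − sin θ) = 3.5000
v = R·ω = 3.5000·-0.5000 = -1.7500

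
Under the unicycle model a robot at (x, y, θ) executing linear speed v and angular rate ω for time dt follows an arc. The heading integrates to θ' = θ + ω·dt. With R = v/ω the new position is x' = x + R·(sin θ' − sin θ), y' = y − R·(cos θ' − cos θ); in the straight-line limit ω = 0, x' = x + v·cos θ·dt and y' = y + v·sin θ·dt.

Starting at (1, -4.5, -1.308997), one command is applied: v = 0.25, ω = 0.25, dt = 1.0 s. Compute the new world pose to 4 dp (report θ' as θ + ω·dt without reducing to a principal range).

(1.0941, -4.7309, -1.0590)

θ' = -1.3090 + 0.25·1.0 = -1.0590
R = v/ω = 0.25/0.25 = 1.0000
x' = 1 + 1.0000·(sin -1.0590 − sin -1.3090) = 1.0941
y' = -4.5 − 1.0000·(cos -1.0590 − cos -1.3090) = -4.7309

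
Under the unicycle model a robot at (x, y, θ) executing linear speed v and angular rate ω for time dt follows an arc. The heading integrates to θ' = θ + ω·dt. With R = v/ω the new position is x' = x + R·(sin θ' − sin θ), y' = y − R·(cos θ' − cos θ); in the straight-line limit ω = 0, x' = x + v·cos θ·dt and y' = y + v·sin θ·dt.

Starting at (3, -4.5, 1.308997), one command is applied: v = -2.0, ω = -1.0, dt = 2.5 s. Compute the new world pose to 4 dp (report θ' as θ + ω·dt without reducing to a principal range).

θ' = 1.3090 + -1.0·2.5 = -1.1910
R = v/ω = -2.0/-1.0 = 2.0000
x' = 3 + 2.0000·(sin -1.1910 − sin 1.3090) = -0.7893
y' = -4.5 − 2.0000·(cos -1.1910 − cos 1.3090) = -4.7238

(-0.7893, -4.7238, -1.1910)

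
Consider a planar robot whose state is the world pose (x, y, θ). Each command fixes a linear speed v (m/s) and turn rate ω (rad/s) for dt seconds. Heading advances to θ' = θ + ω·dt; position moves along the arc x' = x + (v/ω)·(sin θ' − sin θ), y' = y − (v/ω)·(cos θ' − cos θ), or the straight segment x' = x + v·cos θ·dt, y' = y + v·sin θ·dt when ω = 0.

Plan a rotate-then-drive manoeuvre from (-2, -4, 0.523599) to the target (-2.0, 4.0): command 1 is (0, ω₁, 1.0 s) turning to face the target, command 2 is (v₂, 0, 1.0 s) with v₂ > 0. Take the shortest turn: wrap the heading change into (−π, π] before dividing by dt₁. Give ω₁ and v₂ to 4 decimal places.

heading to target = atan2(4−-4, -2−-2) = 1.5708
Δθ = wrap(1.5708 − 0.5236) = 1.0472; ω₁ = Δθ/dt₁ = 1.0472
distance = √((-2−-2)² + (4−-4)²) = 8.0000; v₂ = distance/dt₂ = 8.0000

ω₁ = 1.0472, v₂ = 8.0000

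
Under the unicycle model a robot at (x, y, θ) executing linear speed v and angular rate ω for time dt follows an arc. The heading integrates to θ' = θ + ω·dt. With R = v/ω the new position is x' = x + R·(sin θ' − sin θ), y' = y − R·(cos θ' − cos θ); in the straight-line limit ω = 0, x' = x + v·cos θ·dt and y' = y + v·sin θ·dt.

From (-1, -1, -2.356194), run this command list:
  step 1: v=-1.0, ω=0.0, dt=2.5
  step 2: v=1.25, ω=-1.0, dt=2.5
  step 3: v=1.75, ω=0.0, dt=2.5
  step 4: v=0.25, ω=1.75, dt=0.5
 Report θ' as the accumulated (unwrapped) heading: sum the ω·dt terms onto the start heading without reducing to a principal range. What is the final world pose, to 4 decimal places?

(-0.7613, 6.2765, -3.9812)

step 1: θ'=-2.3562 (straight) → pose (0.7678, 0.7678, -2.3562)
step 2: θ'=-4.8562 (R=-1.2500) → pose (-1.3532, 1.8308, -4.8562)
step 3: θ'=-4.8562 (straight) → pose (-0.7262, 6.1606, -4.8562)
step 4: θ'=-3.9812 (R=0.1429) → pose (-0.7613, 6.2765, -3.9812)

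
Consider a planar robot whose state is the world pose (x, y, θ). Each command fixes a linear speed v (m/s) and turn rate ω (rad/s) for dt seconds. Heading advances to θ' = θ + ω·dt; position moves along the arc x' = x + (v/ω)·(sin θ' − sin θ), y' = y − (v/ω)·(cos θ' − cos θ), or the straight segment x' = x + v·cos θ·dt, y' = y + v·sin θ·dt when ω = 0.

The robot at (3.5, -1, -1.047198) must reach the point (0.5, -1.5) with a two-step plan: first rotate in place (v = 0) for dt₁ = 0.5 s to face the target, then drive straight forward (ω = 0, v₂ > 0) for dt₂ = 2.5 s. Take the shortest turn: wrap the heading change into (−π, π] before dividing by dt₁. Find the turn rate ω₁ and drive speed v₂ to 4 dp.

ω₁ = -3.8585, v₂ = 1.2166

heading to target = atan2(-1.5−-1, 0.5−3.5) = -2.9764
Δθ = wrap(-2.9764 − -1.0472) = -1.9292; ω₁ = Δθ/dt₁ = -3.8585
distance = √((0.5−3.5)² + (-1.5−-1)²) = 3.0414; v₂ = distance/dt₂ = 1.2166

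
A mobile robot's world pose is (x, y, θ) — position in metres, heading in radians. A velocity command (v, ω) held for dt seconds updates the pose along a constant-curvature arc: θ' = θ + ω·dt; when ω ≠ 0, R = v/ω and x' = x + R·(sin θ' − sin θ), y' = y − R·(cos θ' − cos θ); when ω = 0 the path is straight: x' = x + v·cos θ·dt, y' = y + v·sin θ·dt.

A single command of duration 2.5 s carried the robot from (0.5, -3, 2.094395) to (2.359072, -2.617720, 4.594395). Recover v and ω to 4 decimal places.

Δθ = 4.594395 − 2.094395 = 2.500000
ω = Δθ/dt = 2.500000/2.5 = 1.0000
R = Δx/(sin θ' − sin θ) = -1.0000
v = R·ω = -1.0000·1.0000 = -1.0000

v = -1.0000, ω = 1.0000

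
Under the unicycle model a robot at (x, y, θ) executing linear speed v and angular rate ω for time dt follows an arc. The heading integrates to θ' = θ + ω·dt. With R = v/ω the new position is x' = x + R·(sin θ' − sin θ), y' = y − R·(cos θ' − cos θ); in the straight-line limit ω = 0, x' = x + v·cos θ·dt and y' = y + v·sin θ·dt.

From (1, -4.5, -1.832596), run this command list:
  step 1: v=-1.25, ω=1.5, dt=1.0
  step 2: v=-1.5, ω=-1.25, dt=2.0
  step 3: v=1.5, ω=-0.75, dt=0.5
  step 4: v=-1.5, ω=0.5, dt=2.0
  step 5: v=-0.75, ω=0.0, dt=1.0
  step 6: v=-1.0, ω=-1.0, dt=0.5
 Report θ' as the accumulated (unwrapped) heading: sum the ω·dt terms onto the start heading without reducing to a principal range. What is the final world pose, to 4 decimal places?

step 1: θ'=-0.3326 (R=-0.8333) → pose (0.4671, -3.4967, -0.3326)
step 2: θ'=-2.8326 (R=1.2000) → pose (0.4940, -1.2192, -2.8326)
step 3: θ'=-3.2076 (R=-2.0000) → pose (-0.2461, -1.3096, -3.2076)
step 4: θ'=-2.2076 (R=-3.0000) → pose (2.3638, -0.1000, -2.2076)
step 5: θ'=-2.2076 (straight) → pose (2.8097, 0.5030, -2.2076)
step 6: θ'=-2.7076 (R=1.0000) → pose (3.1932, 0.8156, -2.7076)

(3.1932, 0.8156, -2.7076)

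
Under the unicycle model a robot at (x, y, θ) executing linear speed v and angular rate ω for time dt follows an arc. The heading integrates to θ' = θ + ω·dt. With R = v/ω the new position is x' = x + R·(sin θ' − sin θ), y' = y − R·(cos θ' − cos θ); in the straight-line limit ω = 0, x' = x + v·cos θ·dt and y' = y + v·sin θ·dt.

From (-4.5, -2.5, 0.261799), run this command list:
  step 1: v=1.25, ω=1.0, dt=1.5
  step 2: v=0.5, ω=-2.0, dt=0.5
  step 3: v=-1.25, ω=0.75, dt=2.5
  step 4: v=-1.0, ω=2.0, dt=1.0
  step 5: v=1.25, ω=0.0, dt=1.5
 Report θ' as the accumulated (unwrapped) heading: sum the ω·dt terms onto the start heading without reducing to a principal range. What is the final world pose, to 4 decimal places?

step 1: θ'=1.7618 (R=1.2500) → pose (-3.5963, -1.0553, 1.7618)
step 2: θ'=0.7618 (R=-0.2500) → pose (-3.5234, -0.8269, 0.7618)
step 3: θ'=2.6368 (R=-1.6667) → pose (-3.1790, -3.4917, 2.6368)
step 4: θ'=4.6368 (R=-0.5000) → pose (-2.4386, -3.0918, 4.6368)
step 5: θ'=4.6368 (straight) → pose (-2.5802, -4.9615, 4.6368)

(-2.5802, -4.9615, 4.6368)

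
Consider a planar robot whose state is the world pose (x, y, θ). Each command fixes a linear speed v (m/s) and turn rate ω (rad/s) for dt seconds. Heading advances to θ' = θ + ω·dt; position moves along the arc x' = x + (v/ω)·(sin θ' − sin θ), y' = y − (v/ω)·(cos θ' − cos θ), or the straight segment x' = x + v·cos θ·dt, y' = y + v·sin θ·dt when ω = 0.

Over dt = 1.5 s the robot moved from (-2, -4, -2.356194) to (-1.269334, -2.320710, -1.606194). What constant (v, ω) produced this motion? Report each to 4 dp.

v = -1.2500, ω = 0.5000

Δθ = -1.606194 − -2.356194 = 0.750000
ω = Δθ/dt = 0.750000/1.5 = 0.5000
R = −Δy/(cos θ' − cos θ) = -2.5000
v = R·ω = -2.5000·0.5000 = -1.2500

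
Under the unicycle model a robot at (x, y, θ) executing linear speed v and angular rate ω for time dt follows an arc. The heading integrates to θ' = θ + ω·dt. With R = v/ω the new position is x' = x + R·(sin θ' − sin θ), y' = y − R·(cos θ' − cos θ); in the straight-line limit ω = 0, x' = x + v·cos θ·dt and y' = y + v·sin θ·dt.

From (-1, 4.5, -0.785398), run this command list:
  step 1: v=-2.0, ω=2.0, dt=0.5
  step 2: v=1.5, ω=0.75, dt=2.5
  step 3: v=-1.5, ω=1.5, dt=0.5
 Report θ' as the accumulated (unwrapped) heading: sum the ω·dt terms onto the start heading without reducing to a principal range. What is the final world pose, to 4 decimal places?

(-0.0382, 7.2569, 2.8396)

step 1: θ'=0.2146 (R=-1.0000) → pose (-1.9201, 4.7700, 0.2146)
step 2: θ'=2.0896 (R=2.0000) → pose (-0.6092, 7.7158, 2.0896)
step 3: θ'=2.8396 (R=-1.0000) → pose (-0.0382, 7.2569, 2.8396)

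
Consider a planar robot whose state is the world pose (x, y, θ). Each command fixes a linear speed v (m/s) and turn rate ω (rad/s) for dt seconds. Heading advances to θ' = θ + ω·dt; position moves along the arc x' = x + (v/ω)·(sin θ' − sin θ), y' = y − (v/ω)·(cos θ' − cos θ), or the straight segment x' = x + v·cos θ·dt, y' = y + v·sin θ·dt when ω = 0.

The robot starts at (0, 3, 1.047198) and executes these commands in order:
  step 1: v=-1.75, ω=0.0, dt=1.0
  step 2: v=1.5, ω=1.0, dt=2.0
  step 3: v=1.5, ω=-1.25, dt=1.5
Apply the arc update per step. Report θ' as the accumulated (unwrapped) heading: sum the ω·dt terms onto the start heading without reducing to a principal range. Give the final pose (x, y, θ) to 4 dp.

step 1: θ'=1.0472 (straight) → pose (-0.8750, 1.4845, 1.0472)
step 2: θ'=3.0472 (R=1.5000) → pose (-2.0327, 3.7278, 3.0472)
step 3: θ'=1.1722 (R=-1.2000) → pose (-3.0255, 5.3882, 1.1722)

(-3.0255, 5.3882, 1.1722)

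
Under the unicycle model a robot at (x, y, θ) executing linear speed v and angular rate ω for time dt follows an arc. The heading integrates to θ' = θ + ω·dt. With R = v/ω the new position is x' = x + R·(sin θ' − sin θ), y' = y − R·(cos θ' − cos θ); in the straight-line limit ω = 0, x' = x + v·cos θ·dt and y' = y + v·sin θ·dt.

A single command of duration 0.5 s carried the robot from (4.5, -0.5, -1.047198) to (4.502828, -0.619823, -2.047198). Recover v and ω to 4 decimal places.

v = 0.2500, ω = -2.0000

Δθ = -2.047198 − -1.047198 = -1.000000
ω = Δθ/dt = -1.000000/0.5 = -2.0000
R = −Δy/(cos θ' − cos θ) = -0.1250
v = R·ω = -0.1250·-2.0000 = 0.2500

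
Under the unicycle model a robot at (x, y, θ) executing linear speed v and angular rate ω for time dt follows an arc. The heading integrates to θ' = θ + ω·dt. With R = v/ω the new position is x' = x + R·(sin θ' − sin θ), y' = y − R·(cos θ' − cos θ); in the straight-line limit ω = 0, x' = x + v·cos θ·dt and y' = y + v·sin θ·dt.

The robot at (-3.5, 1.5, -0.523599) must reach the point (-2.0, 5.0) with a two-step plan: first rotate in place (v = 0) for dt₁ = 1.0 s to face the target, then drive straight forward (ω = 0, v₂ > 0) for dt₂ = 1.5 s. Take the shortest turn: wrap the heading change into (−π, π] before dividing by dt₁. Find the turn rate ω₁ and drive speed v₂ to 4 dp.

ω₁ = 1.6895, v₂ = 2.5386

heading to target = atan2(5−1.5, -2−-3.5) = 1.1659
Δθ = wrap(1.1659 − -0.5236) = 1.6895; ω₁ = Δθ/dt₁ = 1.6895
distance = √((-2−-3.5)² + (5−1.5)²) = 3.8079; v₂ = distance/dt₂ = 2.5386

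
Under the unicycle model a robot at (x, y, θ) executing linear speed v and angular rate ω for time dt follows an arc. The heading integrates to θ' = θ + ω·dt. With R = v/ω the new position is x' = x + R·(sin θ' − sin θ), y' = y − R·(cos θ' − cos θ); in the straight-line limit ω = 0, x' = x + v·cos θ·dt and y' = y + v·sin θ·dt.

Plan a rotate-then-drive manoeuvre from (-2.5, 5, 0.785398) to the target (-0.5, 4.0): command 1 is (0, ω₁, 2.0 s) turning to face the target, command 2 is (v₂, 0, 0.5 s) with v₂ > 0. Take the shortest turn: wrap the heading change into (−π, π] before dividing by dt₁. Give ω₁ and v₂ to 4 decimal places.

ω₁ = -0.6245, v₂ = 4.4721

heading to target = atan2(4−5, -0.5−-2.5) = -0.4636
Δθ = wrap(-0.4636 − 0.7854) = -1.2490; ω₁ = Δθ/dt₁ = -0.6245
distance = √((-0.5−-2.5)² + (4−5)²) = 2.2361; v₂ = distance/dt₂ = 4.4721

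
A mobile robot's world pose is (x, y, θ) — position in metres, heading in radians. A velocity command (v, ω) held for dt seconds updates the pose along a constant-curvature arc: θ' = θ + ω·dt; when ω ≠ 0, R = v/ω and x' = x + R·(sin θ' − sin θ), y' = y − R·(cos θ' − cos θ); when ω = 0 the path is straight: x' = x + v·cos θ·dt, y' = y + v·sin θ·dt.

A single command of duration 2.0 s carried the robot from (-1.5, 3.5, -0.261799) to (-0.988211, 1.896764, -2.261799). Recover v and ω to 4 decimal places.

v = 1.0000, ω = -1.0000

Δθ = -2.261799 − -0.261799 = -2.000000
ω = Δθ/dt = -2.000000/2.0 = -1.0000
R = −Δy/(cos θ' − cos θ) = -1.0000
v = R·ω = -1.0000·-1.0000 = 1.0000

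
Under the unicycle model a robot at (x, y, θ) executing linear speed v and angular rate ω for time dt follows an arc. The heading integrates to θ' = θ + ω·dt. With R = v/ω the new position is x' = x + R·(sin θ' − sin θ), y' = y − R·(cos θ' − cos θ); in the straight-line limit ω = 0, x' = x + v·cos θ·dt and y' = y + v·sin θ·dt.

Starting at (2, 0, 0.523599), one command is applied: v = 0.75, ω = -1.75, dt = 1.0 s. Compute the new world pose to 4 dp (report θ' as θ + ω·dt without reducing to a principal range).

(2.6177, -0.2265, -1.2264)

θ' = 0.5236 + -1.75·1.0 = -1.2264
R = v/ω = 0.75/-1.75 = -0.4286
x' = 2 + -0.4286·(sin -1.2264 − sin 0.5236) = 2.6177
y' = 0 − -0.4286·(cos -1.2264 − cos 0.5236) = -0.2265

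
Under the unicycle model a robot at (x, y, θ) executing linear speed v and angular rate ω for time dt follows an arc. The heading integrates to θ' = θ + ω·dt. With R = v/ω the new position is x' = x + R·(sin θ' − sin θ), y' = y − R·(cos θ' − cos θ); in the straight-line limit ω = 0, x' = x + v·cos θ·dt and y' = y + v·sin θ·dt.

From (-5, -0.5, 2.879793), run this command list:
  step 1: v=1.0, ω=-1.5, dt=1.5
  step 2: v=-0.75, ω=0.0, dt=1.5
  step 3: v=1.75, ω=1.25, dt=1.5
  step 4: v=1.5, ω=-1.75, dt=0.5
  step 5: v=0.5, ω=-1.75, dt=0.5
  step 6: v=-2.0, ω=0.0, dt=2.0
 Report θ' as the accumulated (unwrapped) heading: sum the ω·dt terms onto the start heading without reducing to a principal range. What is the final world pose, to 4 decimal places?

step 1: θ'=0.6298 (R=-0.6667) → pose (-5.2201, 0.6827, 0.6298)
step 2: θ'=0.6298 (straight) → pose (-6.1293, 0.0201, 0.6298)
step 3: θ'=2.5048 (R=1.4000) → pose (-6.1214, 2.2771, 2.5048)
step 4: θ'=1.6298 (R=-0.8571) → pose (-6.4673, 2.9157, 1.6298)
step 5: θ'=0.7548 (R=-0.2857) → pose (-6.3779, 3.1407, 0.7548)
step 6: θ'=0.7548 (straight) → pose (-9.2915, 0.4001, 0.7548)

(-9.2915, 0.4001, 0.7548)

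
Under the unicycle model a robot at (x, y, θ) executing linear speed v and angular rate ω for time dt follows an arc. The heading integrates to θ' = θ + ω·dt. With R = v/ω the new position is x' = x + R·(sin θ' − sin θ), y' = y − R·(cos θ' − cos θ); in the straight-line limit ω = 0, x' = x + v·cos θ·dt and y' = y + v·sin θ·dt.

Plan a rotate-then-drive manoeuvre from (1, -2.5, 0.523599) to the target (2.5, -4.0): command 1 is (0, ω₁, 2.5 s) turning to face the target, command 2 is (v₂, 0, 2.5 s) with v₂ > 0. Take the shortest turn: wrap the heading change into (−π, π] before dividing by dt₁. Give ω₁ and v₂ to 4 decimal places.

ω₁ = -0.5236, v₂ = 0.8485

heading to target = atan2(-4−-2.5, 2.5−1) = -0.7854
Δθ = wrap(-0.7854 − 0.5236) = -1.3090; ω₁ = Δθ/dt₁ = -0.5236
distance = √((2.5−1)² + (-4−-2.5)²) = 2.1213; v₂ = distance/dt₂ = 0.8485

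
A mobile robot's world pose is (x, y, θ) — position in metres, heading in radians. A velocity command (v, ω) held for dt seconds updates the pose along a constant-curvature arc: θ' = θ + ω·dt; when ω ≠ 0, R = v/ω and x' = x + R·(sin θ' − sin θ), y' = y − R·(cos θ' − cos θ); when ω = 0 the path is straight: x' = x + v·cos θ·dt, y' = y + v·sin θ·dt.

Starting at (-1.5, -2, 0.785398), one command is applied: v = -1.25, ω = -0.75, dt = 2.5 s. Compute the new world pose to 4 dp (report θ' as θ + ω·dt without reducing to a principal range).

(-4.1559, -1.5929, -1.0896)

θ' = 0.7854 + -0.75·2.5 = -1.0896
R = v/ω = -1.25/-0.75 = 1.6667
x' = -1.5 + 1.6667·(sin -1.0896 − sin 0.7854) = -4.1559
y' = -2 − 1.6667·(cos -1.0896 − cos 0.7854) = -1.5929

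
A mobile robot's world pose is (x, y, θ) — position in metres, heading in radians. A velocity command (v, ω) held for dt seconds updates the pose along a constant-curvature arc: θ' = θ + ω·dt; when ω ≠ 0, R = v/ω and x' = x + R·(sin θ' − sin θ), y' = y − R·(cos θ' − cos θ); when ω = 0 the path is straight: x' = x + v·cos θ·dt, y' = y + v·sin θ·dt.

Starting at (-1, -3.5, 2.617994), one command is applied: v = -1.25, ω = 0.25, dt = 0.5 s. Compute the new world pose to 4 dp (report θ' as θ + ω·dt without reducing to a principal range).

θ' = 2.6180 + 0.25·0.5 = 2.7430
R = v/ω = -1.25/0.25 = -5.0000
x' = -1 + -5.0000·(sin 2.7430 − sin 2.6180) = -0.4406
y' = -3.5 − -5.0000·(cos 2.7430 − cos 2.6180) = -3.7779

(-0.4406, -3.7779, 2.7430)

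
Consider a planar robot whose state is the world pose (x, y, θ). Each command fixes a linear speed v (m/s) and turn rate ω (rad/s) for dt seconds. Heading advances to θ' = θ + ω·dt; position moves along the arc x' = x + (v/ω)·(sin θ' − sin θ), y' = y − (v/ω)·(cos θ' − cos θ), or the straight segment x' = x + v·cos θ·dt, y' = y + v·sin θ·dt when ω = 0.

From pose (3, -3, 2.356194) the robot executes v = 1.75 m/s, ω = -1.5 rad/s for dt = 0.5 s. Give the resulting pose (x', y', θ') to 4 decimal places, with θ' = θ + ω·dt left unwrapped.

θ' = 2.3562 + -1.5·0.5 = 1.6062
R = v/ω = 1.75/-1.5 = -1.1667
x' = 3 + -1.1667·(sin 1.6062 − sin 2.3562) = 2.6590
y' = -3 − -1.1667·(cos 1.6062 − cos 2.3562) = -2.2163

(2.6590, -2.2163, 1.6062)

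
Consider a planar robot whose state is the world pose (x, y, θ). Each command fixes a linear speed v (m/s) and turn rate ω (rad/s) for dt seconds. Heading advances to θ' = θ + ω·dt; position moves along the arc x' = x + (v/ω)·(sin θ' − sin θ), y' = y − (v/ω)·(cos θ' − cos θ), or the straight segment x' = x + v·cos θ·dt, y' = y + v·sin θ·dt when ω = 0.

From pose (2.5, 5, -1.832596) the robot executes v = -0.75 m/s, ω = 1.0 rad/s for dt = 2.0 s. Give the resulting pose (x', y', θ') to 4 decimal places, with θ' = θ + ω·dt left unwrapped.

θ' = -1.8326 + 1.0·2.0 = 0.1674
R = v/ω = -0.75/1.0 = -0.7500
x' = 2.5 + -0.7500·(sin 0.1674 − sin -1.8326) = 1.6506
y' = 5 − -0.7500·(cos 0.1674 − cos -1.8326) = 5.9336

(1.6506, 5.9336, 0.1674)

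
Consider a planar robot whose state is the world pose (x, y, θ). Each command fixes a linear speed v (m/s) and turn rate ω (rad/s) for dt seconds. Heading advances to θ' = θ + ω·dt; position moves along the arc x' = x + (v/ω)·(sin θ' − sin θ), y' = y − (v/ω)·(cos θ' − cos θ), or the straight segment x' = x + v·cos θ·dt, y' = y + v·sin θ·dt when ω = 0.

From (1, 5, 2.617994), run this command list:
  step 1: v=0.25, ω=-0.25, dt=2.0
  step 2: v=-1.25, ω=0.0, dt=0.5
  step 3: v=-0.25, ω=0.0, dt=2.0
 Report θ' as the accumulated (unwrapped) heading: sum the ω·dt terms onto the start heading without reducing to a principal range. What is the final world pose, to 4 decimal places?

step 1: θ'=2.1180 (R=-1.0000) → pose (0.6460, 5.3457, 2.1180)
step 2: θ'=2.1180 (straight) → pose (0.9712, 4.8120, 2.1180)
step 3: θ'=2.1180 (straight) → pose (1.2313, 4.3850, 2.1180)

(1.2313, 4.3850, 2.1180)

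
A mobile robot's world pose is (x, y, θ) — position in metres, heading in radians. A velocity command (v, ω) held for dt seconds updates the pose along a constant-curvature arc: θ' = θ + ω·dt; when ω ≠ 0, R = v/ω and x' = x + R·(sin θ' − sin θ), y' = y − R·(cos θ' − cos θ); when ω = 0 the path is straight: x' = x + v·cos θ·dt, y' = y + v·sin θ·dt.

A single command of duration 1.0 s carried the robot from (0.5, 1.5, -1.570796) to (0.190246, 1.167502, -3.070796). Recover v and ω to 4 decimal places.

v = 0.5000, ω = -1.5000

Δθ = -3.070796 − -1.570796 = -1.500000
ω = Δθ/dt = -1.500000/1.0 = -1.5000
R = −Δy/(cos θ' − cos θ) = -0.3333
v = R·ω = -0.3333·-1.5000 = 0.5000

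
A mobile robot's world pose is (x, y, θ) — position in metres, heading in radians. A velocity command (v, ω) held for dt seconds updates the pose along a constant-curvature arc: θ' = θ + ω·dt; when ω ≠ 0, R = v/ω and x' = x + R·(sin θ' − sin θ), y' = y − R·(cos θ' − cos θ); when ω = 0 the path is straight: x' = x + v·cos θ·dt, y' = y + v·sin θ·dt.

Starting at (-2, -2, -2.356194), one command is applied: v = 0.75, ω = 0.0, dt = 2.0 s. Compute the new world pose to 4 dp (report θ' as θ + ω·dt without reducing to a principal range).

(-3.0607, -3.0607, -2.3562)

θ' = -2.3562 + 0.0·2.0 = -2.3562
ω = 0 → straight: x' = -2 + 0.75·cos(-2.3562)·2.0 = -3.0607
y' = -2 + 0.75·sin(-2.3562)·2.0 = -3.0607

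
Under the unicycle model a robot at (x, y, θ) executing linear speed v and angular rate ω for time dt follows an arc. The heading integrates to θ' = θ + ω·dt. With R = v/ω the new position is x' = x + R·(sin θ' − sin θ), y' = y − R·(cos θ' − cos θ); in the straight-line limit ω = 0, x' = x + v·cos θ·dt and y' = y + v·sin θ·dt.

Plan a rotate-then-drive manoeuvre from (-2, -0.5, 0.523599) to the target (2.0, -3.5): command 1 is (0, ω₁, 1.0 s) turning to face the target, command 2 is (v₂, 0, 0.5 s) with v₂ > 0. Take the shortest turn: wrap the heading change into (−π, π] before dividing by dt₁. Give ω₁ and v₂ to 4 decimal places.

ω₁ = -1.1671, v₂ = 10.0000

heading to target = atan2(-3.5−-0.5, 2−-2) = -0.6435
Δθ = wrap(-0.6435 − 0.5236) = -1.1671; ω₁ = Δθ/dt₁ = -1.1671
distance = √((2−-2)² + (-3.5−-0.5)²) = 5.0000; v₂ = distance/dt₂ = 10.0000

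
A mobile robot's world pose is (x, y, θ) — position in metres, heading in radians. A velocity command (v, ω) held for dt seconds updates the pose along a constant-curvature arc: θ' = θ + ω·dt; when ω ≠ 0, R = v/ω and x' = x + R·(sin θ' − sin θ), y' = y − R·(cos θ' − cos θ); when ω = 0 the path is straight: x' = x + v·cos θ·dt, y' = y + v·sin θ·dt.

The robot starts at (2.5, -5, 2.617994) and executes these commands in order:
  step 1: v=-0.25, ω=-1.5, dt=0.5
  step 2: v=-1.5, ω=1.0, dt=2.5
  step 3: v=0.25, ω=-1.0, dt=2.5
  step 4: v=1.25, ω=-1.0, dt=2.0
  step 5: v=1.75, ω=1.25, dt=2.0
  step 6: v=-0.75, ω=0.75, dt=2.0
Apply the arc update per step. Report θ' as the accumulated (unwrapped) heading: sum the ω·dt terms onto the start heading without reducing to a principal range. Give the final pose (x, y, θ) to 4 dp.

step 1: θ'=1.8680 (R=0.1667) → pose (2.5760, -5.0955, 1.8680)
step 2: θ'=4.3680 (R=-1.5000) → pose (5.4222, -5.1627, 4.3680)
step 3: θ'=1.8680 (R=-0.2500) → pose (4.9478, -5.1515, 1.8680)
step 4: θ'=-0.1320 (R=-1.2500) → pose (6.3076, -3.5463, -0.1320)
step 5: θ'=2.3680 (R=1.4000) → pose (7.4700, -1.1570, 2.3680)
step 6: θ'=3.8680 (R=-1.0000) → pose (8.8329, -1.1891, 3.8680)

(8.8329, -1.1891, 3.8680)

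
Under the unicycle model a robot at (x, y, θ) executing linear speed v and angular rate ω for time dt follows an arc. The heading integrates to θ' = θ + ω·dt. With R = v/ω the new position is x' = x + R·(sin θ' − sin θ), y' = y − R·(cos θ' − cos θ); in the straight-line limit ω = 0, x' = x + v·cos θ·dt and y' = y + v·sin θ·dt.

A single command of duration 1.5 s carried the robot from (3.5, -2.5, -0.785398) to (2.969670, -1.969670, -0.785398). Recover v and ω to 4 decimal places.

Δθ = -0.785398 − -0.785398 = 0.000000
ω = Δθ/dt = 0.000000/1.5 = 0.0000
ω = 0 → v = (Δx·cos θ + Δy·sin θ)/dt = -0.5000

v = -0.5000, ω = 0.0000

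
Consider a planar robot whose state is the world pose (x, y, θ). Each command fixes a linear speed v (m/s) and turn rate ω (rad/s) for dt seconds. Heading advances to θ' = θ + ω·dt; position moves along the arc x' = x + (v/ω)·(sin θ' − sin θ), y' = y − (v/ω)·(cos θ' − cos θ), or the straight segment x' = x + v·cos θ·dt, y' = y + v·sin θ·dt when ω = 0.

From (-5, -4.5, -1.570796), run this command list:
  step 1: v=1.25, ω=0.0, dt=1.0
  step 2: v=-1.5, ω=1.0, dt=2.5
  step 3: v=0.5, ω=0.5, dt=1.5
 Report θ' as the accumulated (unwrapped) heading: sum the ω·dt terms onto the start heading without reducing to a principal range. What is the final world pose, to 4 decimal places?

(-7.5087, -4.1456, 1.6792)

step 1: θ'=-1.5708 (straight) → pose (-5.0000, -5.7500, -1.5708)
step 2: θ'=0.9292 (R=-1.5000) → pose (-7.7017, -4.8523, 0.9292)
step 3: θ'=1.6792 (R=1.0000) → pose (-7.5087, -4.1456, 1.6792)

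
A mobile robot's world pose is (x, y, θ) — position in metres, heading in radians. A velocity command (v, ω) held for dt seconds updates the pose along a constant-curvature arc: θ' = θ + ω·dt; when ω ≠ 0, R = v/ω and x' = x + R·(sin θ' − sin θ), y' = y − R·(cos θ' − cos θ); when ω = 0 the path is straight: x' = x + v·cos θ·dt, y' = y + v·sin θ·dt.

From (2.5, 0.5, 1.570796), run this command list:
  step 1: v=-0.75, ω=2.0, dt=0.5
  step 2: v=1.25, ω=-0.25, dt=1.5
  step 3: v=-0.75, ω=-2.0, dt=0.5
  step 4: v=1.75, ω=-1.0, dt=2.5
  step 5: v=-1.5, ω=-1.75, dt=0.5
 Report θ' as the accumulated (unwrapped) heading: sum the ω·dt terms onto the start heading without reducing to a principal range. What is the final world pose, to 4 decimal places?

step 1: θ'=2.5708 (R=-0.3750) → pose (2.6724, 0.1844, 2.5708)
step 2: θ'=2.1958 (R=-5.0000) → pose (1.3191, 1.4663, 2.1958)
step 3: θ'=1.1958 (R=0.3750) → pose (1.3639, 1.1096, 1.1958)
step 4: θ'=-1.3042 (R=-1.7500) → pose (4.6805, 0.9296, -1.3042)
step 5: θ'=-2.1792 (R=0.8571) → pose (4.8040, 1.6453, -2.1792)

(4.8040, 1.6453, -2.1792)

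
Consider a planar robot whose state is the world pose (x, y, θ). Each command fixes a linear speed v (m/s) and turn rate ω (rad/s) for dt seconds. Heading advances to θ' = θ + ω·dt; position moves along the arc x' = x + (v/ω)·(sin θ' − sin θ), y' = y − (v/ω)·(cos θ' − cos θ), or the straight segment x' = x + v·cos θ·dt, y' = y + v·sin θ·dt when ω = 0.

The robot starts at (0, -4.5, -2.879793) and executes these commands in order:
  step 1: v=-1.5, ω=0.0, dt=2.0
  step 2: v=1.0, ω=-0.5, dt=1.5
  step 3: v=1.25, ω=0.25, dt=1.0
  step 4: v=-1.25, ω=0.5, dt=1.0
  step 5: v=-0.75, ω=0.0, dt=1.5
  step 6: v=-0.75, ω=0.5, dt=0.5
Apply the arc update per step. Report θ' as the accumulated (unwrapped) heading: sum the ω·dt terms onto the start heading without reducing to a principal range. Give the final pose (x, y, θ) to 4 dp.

(2.9466, -2.6683, -2.6298)

step 1: θ'=-2.8798 (straight) → pose (2.8978, -3.7235, -2.8798)
step 2: θ'=-3.6298 (R=-2.0000) → pose (1.4421, -3.5580, -3.6298)
step 3: θ'=-3.3798 (R=5.0000) → pose (0.2766, -3.1151, -3.3798)
step 4: θ'=-2.8798 (R=-2.5000) → pose (1.5136, -3.1005, -2.8798)
step 5: θ'=-2.8798 (straight) → pose (2.6002, -2.8094, -2.8798)
step 6: θ'=-2.6298 (R=-1.5000) → pose (2.9466, -2.6683, -2.6298)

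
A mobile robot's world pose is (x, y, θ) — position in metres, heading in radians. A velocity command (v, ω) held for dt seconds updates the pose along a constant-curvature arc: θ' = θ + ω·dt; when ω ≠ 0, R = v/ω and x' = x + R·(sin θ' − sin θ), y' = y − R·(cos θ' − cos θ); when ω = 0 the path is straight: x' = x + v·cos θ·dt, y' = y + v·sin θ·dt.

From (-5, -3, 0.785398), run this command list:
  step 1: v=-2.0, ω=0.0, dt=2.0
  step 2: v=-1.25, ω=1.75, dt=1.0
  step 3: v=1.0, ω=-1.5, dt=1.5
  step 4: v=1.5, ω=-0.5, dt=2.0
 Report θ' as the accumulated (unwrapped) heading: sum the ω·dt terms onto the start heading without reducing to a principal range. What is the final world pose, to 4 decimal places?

(-4.7276, -6.3455, -0.7146)

step 1: θ'=0.7854 (straight) → pose (-7.8284, -5.8284, 0.7854)
step 2: θ'=2.5354 (R=-0.7143) → pose (-7.7303, -6.9205, 2.5354)
step 3: θ'=0.2854 (R=-0.6667) → pose (-7.5382, -5.7329, 0.2854)
step 4: θ'=-0.7146 (R=-3.0000) → pose (-4.7276, -6.3455, -0.7146)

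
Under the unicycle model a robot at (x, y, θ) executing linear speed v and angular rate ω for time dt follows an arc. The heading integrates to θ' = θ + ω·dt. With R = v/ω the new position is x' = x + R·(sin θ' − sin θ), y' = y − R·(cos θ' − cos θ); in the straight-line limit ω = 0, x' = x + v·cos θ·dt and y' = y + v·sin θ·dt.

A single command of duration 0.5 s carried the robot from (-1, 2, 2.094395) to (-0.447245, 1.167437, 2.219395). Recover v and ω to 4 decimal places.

v = -2.0000, ω = 0.2500

Δθ = 2.219395 − 2.094395 = 0.125000
ω = Δθ/dt = 0.125000/0.5 = 0.2500
R = −Δy/(cos θ' − cos θ) = -8.0000
v = R·ω = -8.0000·0.2500 = -2.0000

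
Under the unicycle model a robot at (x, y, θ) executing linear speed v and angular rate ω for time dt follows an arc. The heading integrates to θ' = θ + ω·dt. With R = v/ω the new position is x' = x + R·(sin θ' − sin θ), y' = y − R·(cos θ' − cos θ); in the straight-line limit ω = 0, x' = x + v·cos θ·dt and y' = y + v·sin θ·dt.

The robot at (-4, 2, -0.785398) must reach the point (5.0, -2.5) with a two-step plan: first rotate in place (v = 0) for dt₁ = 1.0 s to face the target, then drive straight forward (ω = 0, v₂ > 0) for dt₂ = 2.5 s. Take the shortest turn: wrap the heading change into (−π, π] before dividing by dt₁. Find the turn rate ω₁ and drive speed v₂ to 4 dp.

ω₁ = 0.3218, v₂ = 4.0249

heading to target = atan2(-2.5−2, 5−-4) = -0.4636
Δθ = wrap(-0.4636 − -0.7854) = 0.3218; ω₁ = Δθ/dt₁ = 0.3218
distance = √((5−-4)² + (-2.5−2)²) = 10.0623; v₂ = distance/dt₂ = 4.0249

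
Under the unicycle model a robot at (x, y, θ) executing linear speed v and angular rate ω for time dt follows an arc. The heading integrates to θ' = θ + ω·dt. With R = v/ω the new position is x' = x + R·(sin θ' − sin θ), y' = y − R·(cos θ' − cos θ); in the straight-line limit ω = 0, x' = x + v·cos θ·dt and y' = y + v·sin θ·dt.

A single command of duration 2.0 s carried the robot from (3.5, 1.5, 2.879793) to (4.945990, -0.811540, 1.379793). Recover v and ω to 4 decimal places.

Δθ = 1.379793 − 2.879793 = -1.500000
ω = Δθ/dt = -1.500000/2.0 = -0.7500
R = −Δy/(cos θ' − cos θ) = 2.0000
v = R·ω = 2.0000·-0.7500 = -1.5000

v = -1.5000, ω = -0.7500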